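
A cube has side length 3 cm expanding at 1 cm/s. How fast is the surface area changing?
36 cm²/s

A = 6s²
dA/dt = 12s · ds/dt = 12·3·1 = 36 cm²/s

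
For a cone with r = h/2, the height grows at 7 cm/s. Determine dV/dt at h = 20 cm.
700π cm³/s

V = (1/3)π(h/2)²h = πh³/12
dV/dt = πh²/4 · 7
At h = 20: dV/dt = 700π cm³/s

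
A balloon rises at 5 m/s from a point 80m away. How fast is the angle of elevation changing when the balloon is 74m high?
0.033681 rad/s

tan(θ) = y/80
sec²(θ) · dθ/dt = (1/80) · dy/dt
dθ/dt = cos²(θ)/80 · 5 = 80/(80² + 74²) · 5
dθ/dt = 0.033681 rad/s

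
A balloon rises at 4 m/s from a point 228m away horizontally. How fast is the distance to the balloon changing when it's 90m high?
60√1669/1669 ≈ 1.469 m/s

z² = 228² + y²
z = √(228² + 90²) = 6√1669
dz/dt = y/z · dy/dt = 90/(6√1669) · 4 = 60√1669/1669 ≈ 1.469 m/s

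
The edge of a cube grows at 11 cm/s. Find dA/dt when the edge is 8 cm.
1056 cm²/s

A = 6s²
dA/dt = 12s · ds/dt = 12·8·11 = 1056 cm²/s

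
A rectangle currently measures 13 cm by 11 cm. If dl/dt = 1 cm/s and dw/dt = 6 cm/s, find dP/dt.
14 cm/s

P = 2(l + w)
dP/dt = 2(dl/dt + dw/dt) = 2(1 + 6) = 14 cm/s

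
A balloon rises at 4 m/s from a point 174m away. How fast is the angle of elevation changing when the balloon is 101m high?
0.017195 rad/s

tan(θ) = y/174
sec²(θ) · dθ/dt = (1/174) · dy/dt
dθ/dt = cos²(θ)/174 · 4 = 174/(174² + 101²) · 4
dθ/dt = 0.017195 rad/s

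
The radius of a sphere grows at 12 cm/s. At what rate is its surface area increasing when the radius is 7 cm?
672π cm²/s

S = 4πr²
dS/dt = dS/dr · dr/dt = 8πr · 12
At r = 7: dS/dt = 672π cm²/s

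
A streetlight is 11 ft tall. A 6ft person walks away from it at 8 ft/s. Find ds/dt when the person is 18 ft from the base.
48/5 ft/s

By similar triangles: 11/(x+s) = 6/s
Solving: s = 6x/5
ds/dt = 6/5 · dx/dt = 6/5 · 8 = 48/5 ft/s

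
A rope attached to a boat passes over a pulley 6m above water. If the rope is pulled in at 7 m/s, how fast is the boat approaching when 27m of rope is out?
9√77/11 ≈ 7.18 m/s

rope² = x² + 6²
x = √(27² - 6²) = 3√77
dx/dt = (rope/x) · d(rope)/dt = (27/(3√77)) · (-7) = -9√77/11 m/s
The boat approaches at 9√77/11 ≈ 7.18 m/s.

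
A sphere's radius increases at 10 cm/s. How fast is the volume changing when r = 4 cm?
640π cm³/s

V = (4/3)πr³
dV/dt = dV/dr · dr/dt = 4πr² · 10
At r = 4: dV/dt = 640π cm³/s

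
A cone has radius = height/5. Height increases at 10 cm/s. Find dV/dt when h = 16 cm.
512π/5 cm³/s

V = (1/3)π(h/5)²h = πh³/75
dV/dt = πh²/25 · 10
At h = 16: dV/dt = 512π/5 cm³/s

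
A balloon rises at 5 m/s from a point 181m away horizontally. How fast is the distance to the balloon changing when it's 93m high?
93√41410/8282 ≈ 2.285 m/s

z² = 181² + y²
z = √(181² + 93²) = √41410
dz/dt = y/z · dy/dt = 93/√41410 · 5 = 93√41410/8282 ≈ 2.285 m/s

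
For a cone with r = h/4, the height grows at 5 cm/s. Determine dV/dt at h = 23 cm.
2645π/16 cm³/s

V = (1/3)π(h/4)²h = πh³/48
dV/dt = πh²/16 · 5
At h = 23: dV/dt = 2645π/16 cm³/s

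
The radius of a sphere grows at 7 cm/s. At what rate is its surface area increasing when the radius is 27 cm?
1512π cm²/s

S = 4πr²
dS/dt = dS/dr · dr/dt = 8πr · 7
At r = 27: dS/dt = 1512π cm²/s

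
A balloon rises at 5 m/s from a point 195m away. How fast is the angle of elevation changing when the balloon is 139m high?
0.017002 rad/s

tan(θ) = y/195
sec²(θ) · dθ/dt = (1/195) · dy/dt
dθ/dt = cos²(θ)/195 · 5 = 195/(195² + 139²) · 5
dθ/dt = 0.017002 rad/s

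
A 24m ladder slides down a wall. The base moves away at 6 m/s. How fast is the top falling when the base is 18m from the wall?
18√7/7 ≈ 6.803 m/s

x² + y² = 24²
2x·dx/dt + 2y·dy/dt = 0
dy/dt = -x/y · dx/dt = -18/(6√7) · 6 = -18√7/7 m/s
The top is descending at 18√7/7 ≈ 6.803 m/s.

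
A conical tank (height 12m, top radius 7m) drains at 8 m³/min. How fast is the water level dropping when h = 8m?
18/(49π) ≈ 0.1169 m/min

r/h = 7/12, so r = (7/12)h
V = (1/3)πr²h = (1/3)π((7/12)h)²h = (49/432)πh³
dV/dh = (49/144)πh²
dh/dt = (dV/dt)/(dV/dh) = -8/((49/144)π·8²) = -18/(49π) m/min
The level is dropping at 18/(49π) ≈ 0.1169 m/min.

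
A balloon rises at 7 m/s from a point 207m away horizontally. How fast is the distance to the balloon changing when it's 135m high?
105√754/754 ≈ 3.824 m/s

z² = 207² + y²
z = √(207² + 135²) = 9√754
dz/dt = y/z · dy/dt = 135/(9√754) · 7 = 105√754/754 ≈ 3.824 m/s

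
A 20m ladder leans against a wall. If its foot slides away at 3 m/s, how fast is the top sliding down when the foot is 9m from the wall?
27√319/319 ≈ 1.512 m/s

x² + y² = 20²
2x·dx/dt + 2y·dy/dt = 0
dy/dt = -x/y · dx/dt = -9/√319 · 3 = -27√319/319 m/s
The top is descending at 27√319/319 ≈ 1.512 m/s.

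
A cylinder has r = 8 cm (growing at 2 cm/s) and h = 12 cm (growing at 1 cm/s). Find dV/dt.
448π cm³/s

V = πr²h
dV/dt = 2πrh·dr/dt + πr²·dh/dt
= 2π(8)(12)(2) + π(8)²(1)
= 448π cm³/s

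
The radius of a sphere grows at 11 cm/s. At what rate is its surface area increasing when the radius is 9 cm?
792π cm²/s

S = 4πr²
dS/dt = dS/dr · dr/dt = 8πr · 11
At r = 9: dS/dt = 792π cm²/s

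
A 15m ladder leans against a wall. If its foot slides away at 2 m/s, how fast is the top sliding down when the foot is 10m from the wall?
4√5/5 ≈ 1.789 m/s

x² + y² = 15²
2x·dx/dt + 2y·dy/dt = 0
dy/dt = -x/y · dx/dt = -10/(5√5) · 2 = -4√5/5 m/s
The top is descending at 4√5/5 ≈ 1.789 m/s.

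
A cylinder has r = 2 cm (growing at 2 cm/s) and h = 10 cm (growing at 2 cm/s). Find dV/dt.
88π cm³/s

V = πr²h
dV/dt = 2πrh·dr/dt + πr²·dh/dt
= 2π(2)(10)(2) + π(2)²(2)
= 88π cm³/s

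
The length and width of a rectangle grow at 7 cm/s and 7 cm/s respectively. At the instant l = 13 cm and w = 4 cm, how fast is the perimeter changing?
28 cm/s

P = 2(l + w)
dP/dt = 2(dl/dt + dw/dt) = 2(7 + 7) = 28 cm/s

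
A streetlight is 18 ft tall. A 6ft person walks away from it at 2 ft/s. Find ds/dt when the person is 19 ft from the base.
1 ft/s

By similar triangles: 18/(x+s) = 6/s
Solving: s = 6x/12
ds/dt = 6/12 · dx/dt = 1/2 · 2 = 1 ft/s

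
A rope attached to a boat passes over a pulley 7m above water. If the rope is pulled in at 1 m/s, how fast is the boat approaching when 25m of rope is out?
25/24 ≈ 1.042 m/s

rope² = x² + 7²
x = √(25² - 7²) = 24
dx/dt = (rope/x) · d(rope)/dt = (25/24) · (-1) = -25/24 m/s
The boat approaches at 25/24 ≈ 1.042 m/s.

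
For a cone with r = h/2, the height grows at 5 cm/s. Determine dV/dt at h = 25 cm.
3125π/4 cm³/s

V = (1/3)π(h/2)²h = πh³/12
dV/dt = πh²/4 · 5
At h = 25: dV/dt = 3125π/4 cm³/s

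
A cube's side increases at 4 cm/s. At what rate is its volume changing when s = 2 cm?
48 cm³/s

V = s³
dV/dt = 3s² · ds/dt = 3·2²·4 = 48 cm³/s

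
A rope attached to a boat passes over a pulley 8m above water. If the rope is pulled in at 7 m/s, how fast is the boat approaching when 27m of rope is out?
27√665/95 ≈ 7.329 m/s

rope² = x² + 8²
x = √(27² - 8²) = √665
dx/dt = (rope/x) · d(rope)/dt = (27/√665) · (-7) = -27√665/95 m/s
The boat approaches at 27√665/95 ≈ 7.329 m/s.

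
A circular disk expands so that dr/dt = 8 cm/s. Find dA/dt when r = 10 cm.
160π cm²/s

A = πr²
dA/dt = 2πr · dr/dt = 2π(10)(8) = 160π cm²/s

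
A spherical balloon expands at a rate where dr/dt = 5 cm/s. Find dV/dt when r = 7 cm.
980π cm³/s

V = (4/3)πr³
dV/dt = dV/dr · dr/dt = 4πr² · 5
At r = 7: dV/dt = 980π cm³/s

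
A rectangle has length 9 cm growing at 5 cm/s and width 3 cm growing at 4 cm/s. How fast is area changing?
51 cm²/s

A = lw
dA/dt = w·dl/dt + l·dw/dt = 3·5 + 9·4 = 51 cm²/s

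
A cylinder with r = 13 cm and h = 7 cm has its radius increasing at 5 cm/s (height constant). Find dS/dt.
330π cm²/s

S = 2πrh + 2πr² (lateral + bases)
dS/dt = (2πh + 4πr)·dr/dt = (2π·7 + 4π·13)·5
= 330π cm²/s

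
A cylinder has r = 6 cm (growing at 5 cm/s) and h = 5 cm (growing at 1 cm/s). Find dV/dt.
336π cm³/s

V = πr²h
dV/dt = 2πrh·dr/dt + πr²·dh/dt
= 2π(6)(5)(5) + π(6)²(1)
= 336π cm³/s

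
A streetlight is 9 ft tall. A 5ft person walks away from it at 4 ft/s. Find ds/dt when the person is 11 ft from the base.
5 ft/s

By similar triangles: 9/(x+s) = 5/s
Solving: s = 5x/4
ds/dt = 5/4 · dx/dt = 5/4 · 4 = 5 ft/s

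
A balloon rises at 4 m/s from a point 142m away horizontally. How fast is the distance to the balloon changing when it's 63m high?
252√24133/24133 ≈ 1.622 m/s

z² = 142² + y²
z = √(142² + 63²) = √24133
dz/dt = y/z · dy/dt = 63/√24133 · 4 = 252√24133/24133 ≈ 1.622 m/s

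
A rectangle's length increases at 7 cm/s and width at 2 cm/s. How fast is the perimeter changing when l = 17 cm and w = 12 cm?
18 cm/s

P = 2(l + w)
dP/dt = 2(dl/dt + dw/dt) = 2(7 + 2) = 18 cm/s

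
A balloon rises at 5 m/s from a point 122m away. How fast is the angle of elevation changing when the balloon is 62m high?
0.032572 rad/s

tan(θ) = y/122
sec²(θ) · dθ/dt = (1/122) · dy/dt
dθ/dt = cos²(θ)/122 · 5 = 122/(122² + 62²) · 5
dθ/dt = 0.032572 rad/s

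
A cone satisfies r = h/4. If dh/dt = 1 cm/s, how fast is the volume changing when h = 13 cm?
169π/16 cm³/s

V = (1/3)π(h/4)²h = πh³/48
dV/dt = πh²/16 · 1
At h = 13: dV/dt = 169π/16 cm³/s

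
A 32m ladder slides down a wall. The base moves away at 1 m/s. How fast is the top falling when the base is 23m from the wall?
23√55/165 ≈ 1.034 m/s

x² + y² = 32²
2x·dx/dt + 2y·dy/dt = 0
dy/dt = -x/y · dx/dt = -23/(3√55) · 1 = -23√55/165 m/s
The top is descending at 23√55/165 ≈ 1.034 m/s.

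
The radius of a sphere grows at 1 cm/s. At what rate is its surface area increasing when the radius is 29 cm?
232π cm²/s

S = 4πr²
dS/dt = dS/dr · dr/dt = 8πr · 1
At r = 29: dS/dt = 232π cm²/s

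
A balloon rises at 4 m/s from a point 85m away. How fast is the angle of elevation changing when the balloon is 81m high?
0.024663 rad/s

tan(θ) = y/85
sec²(θ) · dθ/dt = (1/85) · dy/dt
dθ/dt = cos²(θ)/85 · 4 = 85/(85² + 81²) · 4
dθ/dt = 0.024663 rad/s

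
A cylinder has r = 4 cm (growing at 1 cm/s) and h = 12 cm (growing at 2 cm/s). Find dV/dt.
128π cm³/s

V = πr²h
dV/dt = 2πrh·dr/dt + πr²·dh/dt
= 2π(4)(12)(1) + π(4)²(2)
= 128π cm³/s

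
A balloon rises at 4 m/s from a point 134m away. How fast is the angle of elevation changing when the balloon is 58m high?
0.025141 rad/s

tan(θ) = y/134
sec²(θ) · dθ/dt = (1/134) · dy/dt
dθ/dt = cos²(θ)/134 · 4 = 134/(134² + 58²) · 4
dθ/dt = 0.025141 rad/s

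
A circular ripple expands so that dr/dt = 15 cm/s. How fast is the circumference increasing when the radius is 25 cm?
30π cm/s

C = 2πr
dC/dt = 2π · dr/dt = 2π · 15 = 30π cm/s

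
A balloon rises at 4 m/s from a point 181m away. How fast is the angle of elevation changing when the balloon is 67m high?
0.019436 rad/s

tan(θ) = y/181
sec²(θ) · dθ/dt = (1/181) · dy/dt
dθ/dt = cos²(θ)/181 · 4 = 181/(181² + 67²) · 4
dθ/dt = 0.019436 rad/s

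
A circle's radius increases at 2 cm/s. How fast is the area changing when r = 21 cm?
84π cm²/s

A = πr²
dA/dt = 2πr · dr/dt = 2π(21)(2) = 84π cm²/s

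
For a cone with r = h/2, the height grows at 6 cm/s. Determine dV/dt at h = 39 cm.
4563π/2 cm³/s

V = (1/3)π(h/2)²h = πh³/12
dV/dt = πh²/4 · 6
At h = 39: dV/dt = 4563π/2 cm³/s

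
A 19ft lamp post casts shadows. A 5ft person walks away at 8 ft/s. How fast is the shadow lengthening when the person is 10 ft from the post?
20/7 ft/s

By similar triangles: 19/(x+s) = 5/s
Solving: s = 5x/14
ds/dt = 5/14 · dx/dt = 5/14 · 8 = 20/7 ft/s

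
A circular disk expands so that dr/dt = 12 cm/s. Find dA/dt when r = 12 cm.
288π cm²/s

A = πr²
dA/dt = 2πr · dr/dt = 2π(12)(12) = 288π cm²/s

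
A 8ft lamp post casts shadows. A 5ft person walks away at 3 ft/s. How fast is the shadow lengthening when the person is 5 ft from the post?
5 ft/s

By similar triangles: 8/(x+s) = 5/s
Solving: s = 5x/3
ds/dt = 5/3 · dx/dt = 5/3 · 3 = 5 ft/s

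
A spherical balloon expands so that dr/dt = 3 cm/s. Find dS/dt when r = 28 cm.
672π cm²/s

S = 4πr²
dS/dt = dS/dr · dr/dt = 8πr · 3
At r = 28: dS/dt = 672π cm²/s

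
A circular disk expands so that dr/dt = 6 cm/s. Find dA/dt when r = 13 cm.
156π cm²/s

A = πr²
dA/dt = 2πr · dr/dt = 2π(13)(6) = 156π cm²/s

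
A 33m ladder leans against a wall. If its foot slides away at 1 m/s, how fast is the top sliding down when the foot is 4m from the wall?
4√1073/1073 ≈ 0.1221 m/s

x² + y² = 33²
2x·dx/dt + 2y·dy/dt = 0
dy/dt = -x/y · dx/dt = -4/√1073 · 1 = -4√1073/1073 m/s
The top is descending at 4√1073/1073 ≈ 0.1221 m/s.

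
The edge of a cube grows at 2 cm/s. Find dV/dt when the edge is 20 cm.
2400 cm³/s

V = s³
dV/dt = 3s² · ds/dt = 3·20²·2 = 2400 cm³/s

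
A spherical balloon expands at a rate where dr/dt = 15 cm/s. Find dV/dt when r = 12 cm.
8640π cm³/s

V = (4/3)πr³
dV/dt = dV/dr · dr/dt = 4πr² · 15
At r = 12: dV/dt = 8640π cm³/s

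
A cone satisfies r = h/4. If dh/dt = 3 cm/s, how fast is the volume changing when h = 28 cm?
147π cm³/s

V = (1/3)π(h/4)²h = πh³/48
dV/dt = πh²/16 · 3
At h = 28: dV/dt = 147π cm³/s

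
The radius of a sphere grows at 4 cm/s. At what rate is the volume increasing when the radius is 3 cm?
144π cm³/s

V = (4/3)πr³
dV/dt = dV/dr · dr/dt = 4πr² · 4
At r = 3: dV/dt = 144π cm³/s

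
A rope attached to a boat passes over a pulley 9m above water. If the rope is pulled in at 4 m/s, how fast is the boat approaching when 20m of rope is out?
80√319/319 ≈ 4.479 m/s

rope² = x² + 9²
x = √(20² - 9²) = √319
dx/dt = (rope/x) · d(rope)/dt = (20/√319) · (-4) = -80√319/319 m/s
The boat approaches at 80√319/319 ≈ 4.479 m/s.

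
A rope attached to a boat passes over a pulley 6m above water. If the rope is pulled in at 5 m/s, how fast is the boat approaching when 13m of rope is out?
65√133/133 ≈ 5.636 m/s

rope² = x² + 6²
x = √(13² - 6²) = √133
dx/dt = (rope/x) · d(rope)/dt = (13/√133) · (-5) = -65√133/133 m/s
The boat approaches at 65√133/133 ≈ 5.636 m/s.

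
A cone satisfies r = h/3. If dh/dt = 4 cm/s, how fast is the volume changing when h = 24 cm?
256π cm³/s

V = (1/3)π(h/3)²h = πh³/27
dV/dt = πh²/9 · 4
At h = 24: dV/dt = 256π cm³/s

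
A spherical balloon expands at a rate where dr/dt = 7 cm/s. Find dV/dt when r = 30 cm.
25200π cm³/s

V = (4/3)πr³
dV/dt = dV/dr · dr/dt = 4πr² · 7
At r = 30: dV/dt = 25200π cm³/s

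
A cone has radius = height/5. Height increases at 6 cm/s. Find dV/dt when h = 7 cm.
294π/25 cm³/s

V = (1/3)π(h/5)²h = πh³/75
dV/dt = πh²/25 · 6
At h = 7: dV/dt = 294π/25 cm³/s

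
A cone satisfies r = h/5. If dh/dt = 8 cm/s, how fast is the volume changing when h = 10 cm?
32π cm³/s

V = (1/3)π(h/5)²h = πh³/75
dV/dt = πh²/25 · 8
At h = 10: dV/dt = 32π cm³/s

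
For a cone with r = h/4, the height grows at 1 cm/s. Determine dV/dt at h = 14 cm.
49π/4 cm³/s

V = (1/3)π(h/4)²h = πh³/48
dV/dt = πh²/16 · 1
At h = 14: dV/dt = 49π/4 cm³/s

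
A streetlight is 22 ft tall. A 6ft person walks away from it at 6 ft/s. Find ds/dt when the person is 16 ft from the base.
9/4 ft/s

By similar triangles: 22/(x+s) = 6/s
Solving: s = 6x/16
ds/dt = 6/16 · dx/dt = 3/8 · 6 = 9/4 ft/s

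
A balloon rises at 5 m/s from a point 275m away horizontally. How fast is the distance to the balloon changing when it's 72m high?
360√80809/80809 ≈ 1.266 m/s

z² = 275² + y²
z = √(275² + 72²) = √80809
dz/dt = y/z · dy/dt = 72/√80809 · 5 = 360√80809/80809 ≈ 1.266 m/s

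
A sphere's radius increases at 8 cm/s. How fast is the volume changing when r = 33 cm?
34848π cm³/s

V = (4/3)πr³
dV/dt = dV/dr · dr/dt = 4πr² · 8
At r = 33: dV/dt = 34848π cm³/s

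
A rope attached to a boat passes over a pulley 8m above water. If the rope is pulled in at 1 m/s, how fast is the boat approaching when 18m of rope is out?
9√65/65 ≈ 1.116 m/s

rope² = x² + 8²
x = √(18² - 8²) = 2√65
dx/dt = (rope/x) · d(rope)/dt = (18/(2√65)) · (-1) = -9√65/65 m/s
The boat approaches at 9√65/65 ≈ 1.116 m/s.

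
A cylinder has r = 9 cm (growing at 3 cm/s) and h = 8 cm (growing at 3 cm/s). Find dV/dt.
675π cm³/s

V = πr²h
dV/dt = 2πrh·dr/dt + πr²·dh/dt
= 2π(9)(8)(3) + π(9)²(3)
= 675π cm³/s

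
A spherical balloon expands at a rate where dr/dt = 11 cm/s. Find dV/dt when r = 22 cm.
21296π cm³/s

V = (4/3)πr³
dV/dt = dV/dr · dr/dt = 4πr² · 11
At r = 22: dV/dt = 21296π cm³/s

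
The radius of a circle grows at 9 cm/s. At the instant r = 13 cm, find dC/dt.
18π cm/s

C = 2πr
dC/dt = 2π · dr/dt = 2π · 9 = 18π cm/s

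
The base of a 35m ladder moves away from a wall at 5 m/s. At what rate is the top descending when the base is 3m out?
15√19/152 ≈ 0.4302 m/s

x² + y² = 35²
2x·dx/dt + 2y·dy/dt = 0
dy/dt = -x/y · dx/dt = -3/(8√19) · 5 = -15√19/152 m/s
The top is descending at 15√19/152 ≈ 0.4302 m/s.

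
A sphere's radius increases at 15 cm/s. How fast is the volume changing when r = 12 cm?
8640π cm³/s

V = (4/3)πr³
dV/dt = dV/dr · dr/dt = 4πr² · 15
At r = 12: dV/dt = 8640π cm³/s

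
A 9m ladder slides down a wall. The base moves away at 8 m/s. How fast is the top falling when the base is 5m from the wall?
10√14/7 ≈ 5.345 m/s

x² + y² = 9²
2x·dx/dt + 2y·dy/dt = 0
dy/dt = -x/y · dx/dt = -5/(2√14) · 8 = -10√14/7 m/s
The top is descending at 10√14/7 ≈ 5.345 m/s.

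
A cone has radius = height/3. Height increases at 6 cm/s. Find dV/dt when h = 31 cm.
1922π/3 cm³/s

V = (1/3)π(h/3)²h = πh³/27
dV/dt = πh²/9 · 6
At h = 31: dV/dt = 1922π/3 cm³/s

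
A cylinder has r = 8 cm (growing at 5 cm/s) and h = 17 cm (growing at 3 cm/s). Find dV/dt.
1552π cm³/s

V = πr²h
dV/dt = 2πrh·dr/dt + πr²·dh/dt
= 2π(8)(17)(5) + π(8)²(3)
= 1552π cm³/s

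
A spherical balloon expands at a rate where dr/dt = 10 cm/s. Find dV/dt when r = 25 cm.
25000π cm³/s

V = (4/3)πr³
dV/dt = dV/dr · dr/dt = 4πr² · 10
At r = 25: dV/dt = 25000π cm³/s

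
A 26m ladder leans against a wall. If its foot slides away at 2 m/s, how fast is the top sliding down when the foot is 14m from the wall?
7√30/30 ≈ 1.278 m/s

x² + y² = 26²
2x·dx/dt + 2y·dy/dt = 0
dy/dt = -x/y · dx/dt = -14/(4√30) · 2 = -7√30/30 m/s
The top is descending at 7√30/30 ≈ 1.278 m/s.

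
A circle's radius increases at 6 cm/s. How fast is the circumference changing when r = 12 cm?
12π cm/s

C = 2πr
dC/dt = 2π · dr/dt = 2π · 6 = 12π cm/s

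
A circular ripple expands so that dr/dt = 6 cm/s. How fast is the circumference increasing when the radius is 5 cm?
12π cm/s

C = 2πr
dC/dt = 2π · dr/dt = 2π · 6 = 12π cm/s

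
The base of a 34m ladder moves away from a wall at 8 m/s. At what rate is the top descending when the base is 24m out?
96√145/145 ≈ 7.972 m/s

x² + y² = 34²
2x·dx/dt + 2y·dy/dt = 0
dy/dt = -x/y · dx/dt = -24/(2√145) · 8 = -96√145/145 m/s
The top is descending at 96√145/145 ≈ 7.972 m/s.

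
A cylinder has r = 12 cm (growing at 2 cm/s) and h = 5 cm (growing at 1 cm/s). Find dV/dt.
384π cm³/s

V = πr²h
dV/dt = 2πrh·dr/dt + πr²·dh/dt
= 2π(12)(5)(2) + π(12)²(1)
= 384π cm³/s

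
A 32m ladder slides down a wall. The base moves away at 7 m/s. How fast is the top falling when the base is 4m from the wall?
√7/3 ≈ 0.8819 m/s

x² + y² = 32²
2x·dx/dt + 2y·dy/dt = 0
dy/dt = -x/y · dx/dt = -4/(12√7) · 7 = -√7/3 m/s
The top is descending at √7/3 ≈ 0.8819 m/s.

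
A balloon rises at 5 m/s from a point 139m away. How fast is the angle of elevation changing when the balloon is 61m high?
0.030162 rad/s

tan(θ) = y/139
sec²(θ) · dθ/dt = (1/139) · dy/dt
dθ/dt = cos²(θ)/139 · 5 = 139/(139² + 61²) · 5
dθ/dt = 0.030162 rad/s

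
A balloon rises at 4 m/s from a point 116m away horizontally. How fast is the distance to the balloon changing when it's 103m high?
412√24065/24065 ≈ 2.656 m/s

z² = 116² + y²
z = √(116² + 103²) = √24065
dz/dt = y/z · dy/dt = 103/√24065 · 4 = 412√24065/24065 ≈ 2.656 m/s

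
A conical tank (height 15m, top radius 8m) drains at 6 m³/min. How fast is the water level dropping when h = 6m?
75/(128π) ≈ 0.1865 m/min

r/h = 8/15, so r = (8/15)h
V = (1/3)πr²h = (1/3)π((8/15)h)²h = (64/675)πh³
dV/dh = (64/225)πh²
dh/dt = (dV/dt)/(dV/dh) = -6/((64/225)π·6²) = -75/(128π) m/min
The level is dropping at 75/(128π) ≈ 0.1865 m/min.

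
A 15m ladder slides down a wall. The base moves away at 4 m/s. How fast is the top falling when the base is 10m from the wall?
8√5/5 ≈ 3.578 m/s

x² + y² = 15²
2x·dx/dt + 2y·dy/dt = 0
dy/dt = -x/y · dx/dt = -10/(5√5) · 4 = -8√5/5 m/s
The top is descending at 8√5/5 ≈ 3.578 m/s.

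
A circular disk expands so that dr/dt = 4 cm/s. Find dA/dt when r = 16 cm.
128π cm²/s

A = πr²
dA/dt = 2πr · dr/dt = 2π(16)(4) = 128π cm²/s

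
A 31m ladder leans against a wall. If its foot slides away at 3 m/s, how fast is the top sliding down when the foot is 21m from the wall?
63√130/260 ≈ 2.763 m/s

x² + y² = 31²
2x·dx/dt + 2y·dy/dt = 0
dy/dt = -x/y · dx/dt = -21/(2√130) · 3 = -63√130/260 m/s
The top is descending at 63√130/260 ≈ 2.763 m/s.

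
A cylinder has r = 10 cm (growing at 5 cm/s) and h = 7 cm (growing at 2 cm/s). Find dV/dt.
900π cm³/s

V = πr²h
dV/dt = 2πrh·dr/dt + πr²·dh/dt
= 2π(10)(7)(5) + π(10)²(2)
= 900π cm³/s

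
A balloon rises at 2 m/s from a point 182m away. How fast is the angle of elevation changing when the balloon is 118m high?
0.007737 rad/s

tan(θ) = y/182
sec²(θ) · dθ/dt = (1/182) · dy/dt
dθ/dt = cos²(θ)/182 · 2 = 182/(182² + 118²) · 2
dθ/dt = 0.007737 rad/s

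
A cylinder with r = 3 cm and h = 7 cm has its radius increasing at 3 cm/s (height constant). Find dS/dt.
78π cm²/s

S = 2πrh + 2πr² (lateral + bases)
dS/dt = (2πh + 4πr)·dr/dt = (2π·7 + 4π·3)·3
= 78π cm²/s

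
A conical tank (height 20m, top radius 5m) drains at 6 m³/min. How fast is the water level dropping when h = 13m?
96/(169π) ≈ 0.1808 m/min

r/h = 5/20, so r = (1/4)h
V = (1/3)πr²h = (1/3)π((1/4)h)²h = (1/48)πh³
dV/dh = (1/16)πh²
dh/dt = (dV/dt)/(dV/dh) = -6/((1/16)π·13²) = -96/(169π) m/min
The level is dropping at 96/(169π) ≈ 0.1808 m/min.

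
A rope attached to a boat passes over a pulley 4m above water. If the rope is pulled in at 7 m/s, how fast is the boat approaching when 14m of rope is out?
49√5/15 ≈ 7.304 m/s

rope² = x² + 4²
x = √(14² - 4²) = 6√5
dx/dt = (rope/x) · d(rope)/dt = (14/(6√5)) · (-7) = -49√5/15 m/s
The boat approaches at 49√5/15 ≈ 7.304 m/s.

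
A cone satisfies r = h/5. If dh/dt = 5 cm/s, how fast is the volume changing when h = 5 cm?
5π cm³/s

V = (1/3)π(h/5)²h = πh³/75
dV/dt = πh²/25 · 5
At h = 5: dV/dt = 5π cm³/s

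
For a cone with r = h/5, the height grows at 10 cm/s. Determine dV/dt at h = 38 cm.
2888π/5 cm³/s

V = (1/3)π(h/5)²h = πh³/75
dV/dt = πh²/25 · 10
At h = 38: dV/dt = 2888π/5 cm³/s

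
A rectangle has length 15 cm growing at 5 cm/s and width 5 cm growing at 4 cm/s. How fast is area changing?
85 cm²/s

A = lw
dA/dt = w·dl/dt + l·dw/dt = 5·5 + 15·4 = 85 cm²/s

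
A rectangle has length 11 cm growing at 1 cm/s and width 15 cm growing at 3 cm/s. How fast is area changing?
48 cm²/s

A = lw
dA/dt = w·dl/dt + l·dw/dt = 15·1 + 11·3 = 48 cm²/s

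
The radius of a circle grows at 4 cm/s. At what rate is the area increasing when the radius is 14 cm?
112π cm²/s

A = πr²
dA/dt = 2πr · dr/dt = 2π(14)(4) = 112π cm²/s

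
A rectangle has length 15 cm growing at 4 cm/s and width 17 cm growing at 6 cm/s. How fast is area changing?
158 cm²/s

A = lw
dA/dt = w·dl/dt + l·dw/dt = 17·4 + 15·6 = 158 cm²/s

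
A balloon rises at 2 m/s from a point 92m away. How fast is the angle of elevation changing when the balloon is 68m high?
0.014059 rad/s

tan(θ) = y/92
sec²(θ) · dθ/dt = (1/92) · dy/dt
dθ/dt = cos²(θ)/92 · 2 = 92/(92² + 68²) · 2
dθ/dt = 0.014059 rad/s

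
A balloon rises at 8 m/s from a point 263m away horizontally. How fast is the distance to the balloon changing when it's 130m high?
1040√86069/86069 ≈ 3.545 m/s

z² = 263² + y²
z = √(263² + 130²) = √86069
dz/dt = y/z · dy/dt = 130/√86069 · 8 = 1040√86069/86069 ≈ 3.545 m/s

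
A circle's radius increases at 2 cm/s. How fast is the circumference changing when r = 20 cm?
4π cm/s

C = 2πr
dC/dt = 2π · dr/dt = 2π · 2 = 4π cm/s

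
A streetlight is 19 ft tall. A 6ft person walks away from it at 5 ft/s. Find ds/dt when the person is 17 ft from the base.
30/13 ft/s

By similar triangles: 19/(x+s) = 6/s
Solving: s = 6x/13
ds/dt = 6/13 · dx/dt = 6/13 · 5 = 30/13 ft/s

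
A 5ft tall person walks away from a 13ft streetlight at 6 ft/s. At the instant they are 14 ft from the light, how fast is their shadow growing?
15/4 ft/s

By similar triangles: 13/(x+s) = 5/s
Solving: s = 5x/8
ds/dt = 5/8 · dx/dt = 5/8 · 6 = 15/4 ft/s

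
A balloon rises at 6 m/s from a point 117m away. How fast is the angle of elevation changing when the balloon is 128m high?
0.023343 rad/s

tan(θ) = y/117
sec²(θ) · dθ/dt = (1/117) · dy/dt
dθ/dt = cos²(θ)/117 · 6 = 117/(117² + 128²) · 6
dθ/dt = 0.023343 rad/s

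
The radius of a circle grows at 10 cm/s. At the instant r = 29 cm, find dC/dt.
20π cm/s

C = 2πr
dC/dt = 2π · dr/dt = 2π · 10 = 20π cm/s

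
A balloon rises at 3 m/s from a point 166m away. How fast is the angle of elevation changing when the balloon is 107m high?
0.012768 rad/s

tan(θ) = y/166
sec²(θ) · dθ/dt = (1/166) · dy/dt
dθ/dt = cos²(θ)/166 · 3 = 166/(166² + 107²) · 3
dθ/dt = 0.012768 rad/s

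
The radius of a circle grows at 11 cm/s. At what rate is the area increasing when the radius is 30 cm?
660π cm²/s

A = πr²
dA/dt = 2πr · dr/dt = 2π(30)(11) = 660π cm²/s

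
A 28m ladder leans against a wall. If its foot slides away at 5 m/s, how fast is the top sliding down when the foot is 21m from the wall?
15√7/7 ≈ 5.669 m/s

x² + y² = 28²
2x·dx/dt + 2y·dy/dt = 0
dy/dt = -x/y · dx/dt = -21/(7√7) · 5 = -15√7/7 m/s
The top is descending at 15√7/7 ≈ 5.669 m/s.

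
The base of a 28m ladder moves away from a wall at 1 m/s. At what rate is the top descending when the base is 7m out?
√15/15 ≈ 0.2582 m/s

x² + y² = 28²
2x·dx/dt + 2y·dy/dt = 0
dy/dt = -x/y · dx/dt = -7/(7√15) · 1 = -√15/15 m/s
The top is descending at √15/15 ≈ 0.2582 m/s.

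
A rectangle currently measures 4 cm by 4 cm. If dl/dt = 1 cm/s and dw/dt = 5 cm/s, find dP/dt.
12 cm/s

P = 2(l + w)
dP/dt = 2(dl/dt + dw/dt) = 2(1 + 5) = 12 cm/s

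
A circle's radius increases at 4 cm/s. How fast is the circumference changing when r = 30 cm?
8π cm/s

C = 2πr
dC/dt = 2π · dr/dt = 2π · 4 = 8π cm/s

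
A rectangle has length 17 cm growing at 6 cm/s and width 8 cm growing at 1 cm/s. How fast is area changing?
65 cm²/s

A = lw
dA/dt = w·dl/dt + l·dw/dt = 8·6 + 17·1 = 65 cm²/s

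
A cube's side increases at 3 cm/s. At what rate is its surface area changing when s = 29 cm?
1044 cm²/s

A = 6s²
dA/dt = 12s · ds/dt = 12·29·3 = 1044 cm²/s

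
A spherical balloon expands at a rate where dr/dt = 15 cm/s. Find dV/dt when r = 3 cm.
540π cm³/s

V = (4/3)πr³
dV/dt = dV/dr · dr/dt = 4πr² · 15
At r = 3: dV/dt = 540π cm³/s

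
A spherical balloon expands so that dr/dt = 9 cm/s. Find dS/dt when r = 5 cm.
360π cm²/s

S = 4πr²
dS/dt = dS/dr · dr/dt = 8πr · 9
At r = 5: dS/dt = 360π cm²/s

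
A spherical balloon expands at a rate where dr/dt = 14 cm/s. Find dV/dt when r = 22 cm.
27104π cm³/s

V = (4/3)πr³
dV/dt = dV/dr · dr/dt = 4πr² · 14
At r = 22: dV/dt = 27104π cm³/s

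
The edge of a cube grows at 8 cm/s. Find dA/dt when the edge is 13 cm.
1248 cm²/s

A = 6s²
dA/dt = 12s · ds/dt = 12·13·8 = 1248 cm²/s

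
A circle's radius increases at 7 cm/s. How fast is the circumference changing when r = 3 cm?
14π cm/s

C = 2πr
dC/dt = 2π · dr/dt = 2π · 7 = 14π cm/s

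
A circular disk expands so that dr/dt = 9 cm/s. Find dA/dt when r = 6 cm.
108π cm²/s

A = πr²
dA/dt = 2πr · dr/dt = 2π(6)(9) = 108π cm²/s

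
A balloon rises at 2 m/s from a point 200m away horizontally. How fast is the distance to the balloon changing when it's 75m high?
6√73/73 ≈ 0.7022 m/s

z² = 200² + y²
z = √(200² + 75²) = 25√73
dz/dt = y/z · dy/dt = 75/(25√73) · 2 = 6√73/73 ≈ 0.7022 m/s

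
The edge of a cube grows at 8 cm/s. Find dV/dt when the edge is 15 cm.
5400 cm³/s

V = s³
dV/dt = 3s² · ds/dt = 3·15²·8 = 5400 cm³/s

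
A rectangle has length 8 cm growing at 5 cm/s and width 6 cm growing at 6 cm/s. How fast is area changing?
78 cm²/s

A = lw
dA/dt = w·dl/dt + l·dw/dt = 6·5 + 8·6 = 78 cm²/s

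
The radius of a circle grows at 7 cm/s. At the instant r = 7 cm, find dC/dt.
14π cm/s

C = 2πr
dC/dt = 2π · dr/dt = 2π · 7 = 14π cm/s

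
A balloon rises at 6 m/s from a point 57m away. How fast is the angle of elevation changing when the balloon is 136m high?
0.015728 rad/s

tan(θ) = y/57
sec²(θ) · dθ/dt = (1/57) · dy/dt
dθ/dt = cos²(θ)/57 · 6 = 57/(57² + 136²) · 6
dθ/dt = 0.015728 rad/s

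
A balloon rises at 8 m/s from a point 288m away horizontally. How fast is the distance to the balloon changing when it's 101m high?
808√93145/93145 ≈ 2.647 m/s

z² = 288² + y²
z = √(288² + 101²) = √93145
dz/dt = y/z · dy/dt = 101/√93145 · 8 = 808√93145/93145 ≈ 2.647 m/s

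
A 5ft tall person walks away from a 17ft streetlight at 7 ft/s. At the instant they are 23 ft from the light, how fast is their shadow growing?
35/12 ft/s

By similar triangles: 17/(x+s) = 5/s
Solving: s = 5x/12
ds/dt = 5/12 · dx/dt = 5/12 · 7 = 35/12 ft/s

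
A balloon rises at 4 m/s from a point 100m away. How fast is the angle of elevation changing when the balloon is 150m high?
0.012308 rad/s

tan(θ) = y/100
sec²(θ) · dθ/dt = (1/100) · dy/dt
dθ/dt = cos²(θ)/100 · 4 = 100/(100² + 150²) · 4
dθ/dt = 0.012308 rad/s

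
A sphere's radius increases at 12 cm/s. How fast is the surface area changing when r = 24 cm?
2304π cm²/s

S = 4πr²
dS/dt = dS/dr · dr/dt = 8πr · 12
At r = 24: dS/dt = 2304π cm²/s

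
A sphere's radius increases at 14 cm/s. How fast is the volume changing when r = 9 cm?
4536π cm³/s

V = (4/3)πr³
dV/dt = dV/dr · dr/dt = 4πr² · 14
At r = 9: dV/dt = 4536π cm³/s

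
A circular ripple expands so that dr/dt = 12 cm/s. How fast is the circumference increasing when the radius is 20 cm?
24π cm/s

C = 2πr
dC/dt = 2π · dr/dt = 2π · 12 = 24π cm/s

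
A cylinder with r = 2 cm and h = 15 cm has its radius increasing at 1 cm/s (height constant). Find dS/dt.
38π cm²/s

S = 2πrh + 2πr² (lateral + bases)
dS/dt = (2πh + 4πr)·dr/dt = (2π·15 + 4π·2)·1
= 38π cm²/s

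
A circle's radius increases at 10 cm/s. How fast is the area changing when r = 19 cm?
380π cm²/s

A = πr²
dA/dt = 2πr · dr/dt = 2π(19)(10) = 380π cm²/s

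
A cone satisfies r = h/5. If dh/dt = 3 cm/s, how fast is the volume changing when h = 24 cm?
1728π/25 cm³/s

V = (1/3)π(h/5)²h = πh³/75
dV/dt = πh²/25 · 3
At h = 24: dV/dt = 1728π/25 cm³/s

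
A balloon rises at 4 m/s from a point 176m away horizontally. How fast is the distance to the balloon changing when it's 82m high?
164√377/1885 ≈ 1.689 m/s

z² = 176² + y²
z = √(176² + 82²) = 10√377
dz/dt = y/z · dy/dt = 82/(10√377) · 4 = 164√377/1885 ≈ 1.689 m/s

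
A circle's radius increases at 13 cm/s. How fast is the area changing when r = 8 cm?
208π cm²/s

A = πr²
dA/dt = 2πr · dr/dt = 2π(8)(13) = 208π cm²/s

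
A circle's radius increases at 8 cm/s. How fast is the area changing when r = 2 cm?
32π cm²/s

A = πr²
dA/dt = 2πr · dr/dt = 2π(2)(8) = 32π cm²/s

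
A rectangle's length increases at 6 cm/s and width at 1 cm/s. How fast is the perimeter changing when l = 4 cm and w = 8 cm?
14 cm/s

P = 2(l + w)
dP/dt = 2(dl/dt + dw/dt) = 2(6 + 1) = 14 cm/s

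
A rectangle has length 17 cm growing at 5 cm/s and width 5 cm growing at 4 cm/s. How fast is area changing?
93 cm²/s

A = lw
dA/dt = w·dl/dt + l·dw/dt = 5·5 + 17·4 = 93 cm²/s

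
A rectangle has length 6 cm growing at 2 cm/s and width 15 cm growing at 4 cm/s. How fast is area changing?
54 cm²/s

A = lw
dA/dt = w·dl/dt + l·dw/dt = 15·2 + 6·4 = 54 cm²/s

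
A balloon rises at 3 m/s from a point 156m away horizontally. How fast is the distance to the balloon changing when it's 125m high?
375√39961/39961 ≈ 1.876 m/s

z² = 156² + y²
z = √(156² + 125²) = √39961
dz/dt = y/z · dy/dt = 125/√39961 · 3 = 375√39961/39961 ≈ 1.876 m/s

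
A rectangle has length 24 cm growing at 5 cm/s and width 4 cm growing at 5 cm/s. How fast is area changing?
140 cm²/s

A = lw
dA/dt = w·dl/dt + l·dw/dt = 4·5 + 24·5 = 140 cm²/s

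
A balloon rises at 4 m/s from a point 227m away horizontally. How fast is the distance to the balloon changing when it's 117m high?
234√65218/32609 ≈ 1.833 m/s

z² = 227² + y²
z = √(227² + 117²) = √65218
dz/dt = y/z · dy/dt = 117/√65218 · 4 = 234√65218/32609 ≈ 1.833 m/s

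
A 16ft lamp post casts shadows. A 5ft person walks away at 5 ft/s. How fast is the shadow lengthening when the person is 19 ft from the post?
25/11 ft/s

By similar triangles: 16/(x+s) = 5/s
Solving: s = 5x/11
ds/dt = 5/11 · dx/dt = 5/11 · 5 = 25/11 ft/s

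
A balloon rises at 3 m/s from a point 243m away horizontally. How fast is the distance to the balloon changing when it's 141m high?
141√8770/8770 ≈ 1.506 m/s

z² = 243² + y²
z = √(243² + 141²) = 3√8770
dz/dt = y/z · dy/dt = 141/(3√8770) · 3 = 141√8770/8770 ≈ 1.506 m/s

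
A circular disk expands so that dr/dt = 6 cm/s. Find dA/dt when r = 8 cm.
96π cm²/s

A = πr²
dA/dt = 2πr · dr/dt = 2π(8)(6) = 96π cm²/s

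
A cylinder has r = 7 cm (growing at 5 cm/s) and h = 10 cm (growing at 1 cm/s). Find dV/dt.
749π cm³/s

V = πr²h
dV/dt = 2πrh·dr/dt + πr²·dh/dt
= 2π(7)(10)(5) + π(7)²(1)
= 749π cm³/s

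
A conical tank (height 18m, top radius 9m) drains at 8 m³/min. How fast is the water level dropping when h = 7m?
32/(49π) ≈ 0.2079 m/min

r/h = 9/18, so r = (1/2)h
V = (1/3)πr²h = (1/3)π((1/2)h)²h = (1/12)πh³
dV/dh = (1/4)πh²
dh/dt = (dV/dt)/(dV/dh) = -8/((1/4)π·7²) = -32/(49π) m/min
The level is dropping at 32/(49π) ≈ 0.2079 m/min.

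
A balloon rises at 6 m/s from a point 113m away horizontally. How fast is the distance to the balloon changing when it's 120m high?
720√27169/27169 ≈ 4.368 m/s

z² = 113² + y²
z = √(113² + 120²) = √27169
dz/dt = y/z · dy/dt = 120/√27169 · 6 = 720√27169/27169 ≈ 4.368 m/s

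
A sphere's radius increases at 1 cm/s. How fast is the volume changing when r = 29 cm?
3364π cm³/s

V = (4/3)πr³
dV/dt = dV/dr · dr/dt = 4πr² · 1
At r = 29: dV/dt = 3364π cm³/s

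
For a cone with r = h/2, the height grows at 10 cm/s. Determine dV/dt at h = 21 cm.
2205π/2 cm³/s

V = (1/3)π(h/2)²h = πh³/12
dV/dt = πh²/4 · 10
At h = 21: dV/dt = 2205π/2 cm³/s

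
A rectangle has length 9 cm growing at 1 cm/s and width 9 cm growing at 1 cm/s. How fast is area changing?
18 cm²/s

A = lw
dA/dt = w·dl/dt + l·dw/dt = 9·1 + 9·1 = 18 cm²/s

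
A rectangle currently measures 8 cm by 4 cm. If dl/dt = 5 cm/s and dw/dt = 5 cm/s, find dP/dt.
20 cm/s

P = 2(l + w)
dP/dt = 2(dl/dt + dw/dt) = 2(5 + 5) = 20 cm/s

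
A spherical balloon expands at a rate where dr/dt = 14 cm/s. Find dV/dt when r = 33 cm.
60984π cm³/s

V = (4/3)πr³
dV/dt = dV/dr · dr/dt = 4πr² · 14
At r = 33: dV/dt = 60984π cm³/s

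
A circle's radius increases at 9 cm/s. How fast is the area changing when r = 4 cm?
72π cm²/s

A = πr²
dA/dt = 2πr · dr/dt = 2π(4)(9) = 72π cm²/s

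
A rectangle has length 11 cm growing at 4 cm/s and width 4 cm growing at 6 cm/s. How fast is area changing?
82 cm²/s

A = lw
dA/dt = w·dl/dt + l·dw/dt = 4·4 + 11·6 = 82 cm²/s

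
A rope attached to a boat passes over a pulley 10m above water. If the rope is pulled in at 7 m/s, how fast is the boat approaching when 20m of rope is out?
14√3/3 ≈ 8.083 m/s

rope² = x² + 10²
x = √(20² - 10²) = 10√3
dx/dt = (rope/x) · d(rope)/dt = (20/(10√3)) · (-7) = -14√3/3 m/s
The boat approaches at 14√3/3 ≈ 8.083 m/s.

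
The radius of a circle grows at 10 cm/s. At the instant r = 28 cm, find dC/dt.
20π cm/s

C = 2πr
dC/dt = 2π · dr/dt = 2π · 10 = 20π cm/s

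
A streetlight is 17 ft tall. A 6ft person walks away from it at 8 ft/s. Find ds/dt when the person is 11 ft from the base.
48/11 ft/s

By similar triangles: 17/(x+s) = 6/s
Solving: s = 6x/11
ds/dt = 6/11 · dx/dt = 6/11 · 8 = 48/11 ft/s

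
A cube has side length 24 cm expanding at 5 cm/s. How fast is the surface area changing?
1440 cm²/s

A = 6s²
dA/dt = 12s · ds/dt = 12·24·5 = 1440 cm²/s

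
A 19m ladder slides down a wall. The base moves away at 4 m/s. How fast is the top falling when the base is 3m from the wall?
3√22/22 ≈ 0.6396 m/s

x² + y² = 19²
2x·dx/dt + 2y·dy/dt = 0
dy/dt = -x/y · dx/dt = -3/(4√22) · 4 = -3√22/22 m/s
The top is descending at 3√22/22 ≈ 0.6396 m/s.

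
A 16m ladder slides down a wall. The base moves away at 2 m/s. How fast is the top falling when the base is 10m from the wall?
10√39/39 ≈ 1.601 m/s

x² + y² = 16²
2x·dx/dt + 2y·dy/dt = 0
dy/dt = -x/y · dx/dt = -10/(2√39) · 2 = -10√39/39 m/s
The top is descending at 10√39/39 ≈ 1.601 m/s.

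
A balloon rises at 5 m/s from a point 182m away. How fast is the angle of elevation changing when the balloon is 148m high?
0.016537 rad/s

tan(θ) = y/182
sec²(θ) · dθ/dt = (1/182) · dy/dt
dθ/dt = cos²(θ)/182 · 5 = 182/(182² + 148²) · 5
dθ/dt = 0.016537 rad/s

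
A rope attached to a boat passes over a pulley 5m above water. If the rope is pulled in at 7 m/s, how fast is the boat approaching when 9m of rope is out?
9√14/4 ≈ 8.419 m/s

rope² = x² + 5²
x = √(9² - 5²) = 2√14
dx/dt = (rope/x) · d(rope)/dt = (9/(2√14)) · (-7) = -9√14/4 m/s
The boat approaches at 9√14/4 ≈ 8.419 m/s.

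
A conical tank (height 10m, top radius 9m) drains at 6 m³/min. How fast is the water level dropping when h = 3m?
200/(243π) ≈ 0.262 m/min

r/h = 9/10, so r = (9/10)h
V = (1/3)πr²h = (1/3)π((9/10)h)²h = (27/100)πh³
dV/dh = (81/100)πh²
dh/dt = (dV/dt)/(dV/dh) = -6/((81/100)π·3²) = -200/(243π) m/min
The level is dropping at 200/(243π) ≈ 0.262 m/min.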